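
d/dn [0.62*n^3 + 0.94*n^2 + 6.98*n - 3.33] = 1.86*n^2 + 1.88*n + 6.98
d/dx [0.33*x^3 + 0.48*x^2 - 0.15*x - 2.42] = 0.99*x^2 + 0.96*x - 0.15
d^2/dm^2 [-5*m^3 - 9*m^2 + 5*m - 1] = -30*m - 18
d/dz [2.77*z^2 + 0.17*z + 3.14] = 5.54*z + 0.17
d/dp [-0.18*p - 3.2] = -0.180000000000000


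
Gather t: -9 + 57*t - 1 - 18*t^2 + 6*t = -18*t^2 + 63*t - 10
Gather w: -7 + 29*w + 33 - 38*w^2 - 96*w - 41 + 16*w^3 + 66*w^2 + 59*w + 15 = 16*w^3 + 28*w^2 - 8*w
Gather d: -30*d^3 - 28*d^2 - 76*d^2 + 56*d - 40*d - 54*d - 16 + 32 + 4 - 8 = -30*d^3 - 104*d^2 - 38*d + 12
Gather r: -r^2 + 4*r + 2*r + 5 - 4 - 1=-r^2 + 6*r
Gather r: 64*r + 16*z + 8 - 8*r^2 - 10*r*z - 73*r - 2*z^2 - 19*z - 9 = -8*r^2 + r*(-10*z - 9) - 2*z^2 - 3*z - 1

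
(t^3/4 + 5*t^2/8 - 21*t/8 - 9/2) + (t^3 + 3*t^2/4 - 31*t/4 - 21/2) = 5*t^3/4 + 11*t^2/8 - 83*t/8 - 15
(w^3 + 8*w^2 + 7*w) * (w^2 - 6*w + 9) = w^5 + 2*w^4 - 32*w^3 + 30*w^2 + 63*w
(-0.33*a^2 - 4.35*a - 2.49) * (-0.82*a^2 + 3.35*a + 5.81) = 0.2706*a^4 + 2.4615*a^3 - 14.448*a^2 - 33.615*a - 14.4669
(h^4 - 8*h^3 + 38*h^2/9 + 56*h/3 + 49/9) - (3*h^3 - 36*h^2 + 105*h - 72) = h^4 - 11*h^3 + 362*h^2/9 - 259*h/3 + 697/9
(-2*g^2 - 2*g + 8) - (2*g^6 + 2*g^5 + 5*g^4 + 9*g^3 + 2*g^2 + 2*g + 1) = -2*g^6 - 2*g^5 - 5*g^4 - 9*g^3 - 4*g^2 - 4*g + 7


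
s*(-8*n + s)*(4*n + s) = -32*n^2*s - 4*n*s^2 + s^3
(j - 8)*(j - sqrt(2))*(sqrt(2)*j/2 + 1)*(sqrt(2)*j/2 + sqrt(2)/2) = j^4/2 - 7*j^3/2 - 5*j^2 + 7*j + 8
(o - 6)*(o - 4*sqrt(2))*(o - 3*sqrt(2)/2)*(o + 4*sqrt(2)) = o^4 - 6*o^3 - 3*sqrt(2)*o^3/2 - 32*o^2 + 9*sqrt(2)*o^2 + 48*sqrt(2)*o + 192*o - 288*sqrt(2)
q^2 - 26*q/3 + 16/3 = (q - 8)*(q - 2/3)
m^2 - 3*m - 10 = (m - 5)*(m + 2)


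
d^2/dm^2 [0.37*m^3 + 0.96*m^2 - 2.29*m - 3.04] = 2.22*m + 1.92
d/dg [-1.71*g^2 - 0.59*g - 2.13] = -3.42*g - 0.59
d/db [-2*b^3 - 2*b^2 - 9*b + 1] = -6*b^2 - 4*b - 9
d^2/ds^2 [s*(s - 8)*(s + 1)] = 6*s - 14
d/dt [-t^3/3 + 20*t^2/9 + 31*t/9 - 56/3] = -t^2 + 40*t/9 + 31/9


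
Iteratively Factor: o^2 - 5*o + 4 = (o - 1)*(o - 4)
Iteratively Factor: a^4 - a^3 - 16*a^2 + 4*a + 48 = (a + 3)*(a^3 - 4*a^2 - 4*a + 16) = (a - 2)*(a + 3)*(a^2 - 2*a - 8) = (a - 2)*(a + 2)*(a + 3)*(a - 4)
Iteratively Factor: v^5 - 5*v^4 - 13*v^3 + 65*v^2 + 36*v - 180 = (v + 2)*(v^4 - 7*v^3 + v^2 + 63*v - 90) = (v - 5)*(v + 2)*(v^3 - 2*v^2 - 9*v + 18) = (v - 5)*(v - 2)*(v + 2)*(v^2 - 9) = (v - 5)*(v - 3)*(v - 2)*(v + 2)*(v + 3)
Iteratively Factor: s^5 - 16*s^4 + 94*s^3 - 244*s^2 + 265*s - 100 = (s - 5)*(s^4 - 11*s^3 + 39*s^2 - 49*s + 20) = (s - 5)*(s - 4)*(s^3 - 7*s^2 + 11*s - 5) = (s - 5)^2*(s - 4)*(s^2 - 2*s + 1) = (s - 5)^2*(s - 4)*(s - 1)*(s - 1)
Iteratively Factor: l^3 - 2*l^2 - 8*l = (l - 4)*(l^2 + 2*l) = (l - 4)*(l + 2)*(l)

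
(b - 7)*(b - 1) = b^2 - 8*b + 7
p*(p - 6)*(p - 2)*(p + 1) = p^4 - 7*p^3 + 4*p^2 + 12*p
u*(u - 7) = u^2 - 7*u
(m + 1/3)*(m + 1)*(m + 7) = m^3 + 25*m^2/3 + 29*m/3 + 7/3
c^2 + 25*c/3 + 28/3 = (c + 4/3)*(c + 7)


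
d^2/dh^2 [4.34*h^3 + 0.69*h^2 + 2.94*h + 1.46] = 26.04*h + 1.38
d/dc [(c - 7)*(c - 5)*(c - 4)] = 3*c^2 - 32*c + 83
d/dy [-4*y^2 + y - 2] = 1 - 8*y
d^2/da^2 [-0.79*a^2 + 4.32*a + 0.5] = -1.58000000000000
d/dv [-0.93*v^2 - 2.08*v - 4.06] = -1.86*v - 2.08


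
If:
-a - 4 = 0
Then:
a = -4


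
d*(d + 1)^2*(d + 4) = d^4 + 6*d^3 + 9*d^2 + 4*d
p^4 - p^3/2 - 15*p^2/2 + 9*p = p*(p - 2)*(p - 3/2)*(p + 3)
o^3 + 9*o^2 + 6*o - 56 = (o - 2)*(o + 4)*(o + 7)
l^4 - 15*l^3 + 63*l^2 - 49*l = l*(l - 7)^2*(l - 1)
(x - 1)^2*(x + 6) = x^3 + 4*x^2 - 11*x + 6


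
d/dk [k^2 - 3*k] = 2*k - 3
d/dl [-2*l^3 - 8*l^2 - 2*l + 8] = -6*l^2 - 16*l - 2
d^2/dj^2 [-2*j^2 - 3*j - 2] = -4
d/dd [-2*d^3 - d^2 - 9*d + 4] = -6*d^2 - 2*d - 9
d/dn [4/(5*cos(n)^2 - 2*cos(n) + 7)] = 8*(5*cos(n) - 1)*sin(n)/(5*cos(n)^2 - 2*cos(n) + 7)^2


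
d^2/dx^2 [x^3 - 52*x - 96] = 6*x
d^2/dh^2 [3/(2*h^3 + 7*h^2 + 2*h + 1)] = 6*(-(6*h + 7)*(2*h^3 + 7*h^2 + 2*h + 1) + 4*(3*h^2 + 7*h + 1)^2)/(2*h^3 + 7*h^2 + 2*h + 1)^3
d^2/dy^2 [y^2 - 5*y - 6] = 2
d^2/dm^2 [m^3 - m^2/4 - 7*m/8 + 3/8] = 6*m - 1/2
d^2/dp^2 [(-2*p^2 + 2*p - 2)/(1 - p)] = 4/(p^3 - 3*p^2 + 3*p - 1)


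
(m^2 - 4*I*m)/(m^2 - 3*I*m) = (m - 4*I)/(m - 3*I)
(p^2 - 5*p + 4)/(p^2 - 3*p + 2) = (p - 4)/(p - 2)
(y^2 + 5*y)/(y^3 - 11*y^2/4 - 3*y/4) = 4*(y + 5)/(4*y^2 - 11*y - 3)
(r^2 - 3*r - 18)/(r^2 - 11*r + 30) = (r + 3)/(r - 5)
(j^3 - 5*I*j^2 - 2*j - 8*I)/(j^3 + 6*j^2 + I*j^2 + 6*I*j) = (j^2 - 6*I*j - 8)/(j*(j + 6))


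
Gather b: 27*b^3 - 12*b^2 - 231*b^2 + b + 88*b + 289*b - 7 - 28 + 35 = 27*b^3 - 243*b^2 + 378*b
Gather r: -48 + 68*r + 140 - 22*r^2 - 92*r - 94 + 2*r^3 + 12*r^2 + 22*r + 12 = 2*r^3 - 10*r^2 - 2*r + 10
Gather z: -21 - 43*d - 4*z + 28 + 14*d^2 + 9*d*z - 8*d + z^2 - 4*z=14*d^2 - 51*d + z^2 + z*(9*d - 8) + 7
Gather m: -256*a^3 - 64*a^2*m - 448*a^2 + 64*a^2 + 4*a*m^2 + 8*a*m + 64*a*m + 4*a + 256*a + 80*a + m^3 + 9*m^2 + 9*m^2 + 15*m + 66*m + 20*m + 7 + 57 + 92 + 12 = -256*a^3 - 384*a^2 + 340*a + m^3 + m^2*(4*a + 18) + m*(-64*a^2 + 72*a + 101) + 168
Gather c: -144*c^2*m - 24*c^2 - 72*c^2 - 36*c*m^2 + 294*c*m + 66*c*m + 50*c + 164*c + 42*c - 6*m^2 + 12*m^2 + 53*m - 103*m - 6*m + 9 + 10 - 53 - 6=c^2*(-144*m - 96) + c*(-36*m^2 + 360*m + 256) + 6*m^2 - 56*m - 40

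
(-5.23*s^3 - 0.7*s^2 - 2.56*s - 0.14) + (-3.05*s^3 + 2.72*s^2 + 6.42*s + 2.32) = -8.28*s^3 + 2.02*s^2 + 3.86*s + 2.18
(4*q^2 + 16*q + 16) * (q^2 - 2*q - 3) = 4*q^4 + 8*q^3 - 28*q^2 - 80*q - 48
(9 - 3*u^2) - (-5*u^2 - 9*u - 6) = 2*u^2 + 9*u + 15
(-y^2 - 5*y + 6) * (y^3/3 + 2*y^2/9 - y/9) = -y^5/3 - 17*y^4/9 + y^3 + 17*y^2/9 - 2*y/3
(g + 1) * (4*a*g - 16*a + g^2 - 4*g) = 4*a*g^2 - 12*a*g - 16*a + g^3 - 3*g^2 - 4*g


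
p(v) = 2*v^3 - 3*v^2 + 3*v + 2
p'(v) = 6*v^2 - 6*v + 3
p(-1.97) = -30.84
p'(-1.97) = 38.11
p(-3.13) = -98.11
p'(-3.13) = 80.56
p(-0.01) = 1.97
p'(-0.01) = 3.06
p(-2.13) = -37.33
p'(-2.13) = 43.00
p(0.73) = 3.37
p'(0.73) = 1.82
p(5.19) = 216.36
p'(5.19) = 133.48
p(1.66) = 7.86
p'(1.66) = 9.57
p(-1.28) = -10.95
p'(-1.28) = 20.51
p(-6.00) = -556.00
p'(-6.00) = 255.00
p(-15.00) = -7468.00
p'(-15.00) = 1443.00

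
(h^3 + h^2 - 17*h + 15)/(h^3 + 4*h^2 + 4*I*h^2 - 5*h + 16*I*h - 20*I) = (h - 3)/(h + 4*I)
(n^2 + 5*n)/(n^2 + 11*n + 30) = n/(n + 6)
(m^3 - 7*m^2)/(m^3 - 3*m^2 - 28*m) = m/(m + 4)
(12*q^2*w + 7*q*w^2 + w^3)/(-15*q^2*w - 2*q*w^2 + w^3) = (-4*q - w)/(5*q - w)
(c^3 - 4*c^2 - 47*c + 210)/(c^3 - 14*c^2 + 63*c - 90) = (c + 7)/(c - 3)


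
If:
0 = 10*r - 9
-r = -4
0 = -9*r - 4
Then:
No Solution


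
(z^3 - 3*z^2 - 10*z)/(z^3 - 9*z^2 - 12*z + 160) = z*(z + 2)/(z^2 - 4*z - 32)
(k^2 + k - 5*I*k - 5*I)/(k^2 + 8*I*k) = (k^2 + k - 5*I*k - 5*I)/(k*(k + 8*I))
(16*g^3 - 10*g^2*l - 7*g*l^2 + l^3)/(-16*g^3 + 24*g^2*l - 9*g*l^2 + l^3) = (-16*g^2 - 6*g*l + l^2)/(16*g^2 - 8*g*l + l^2)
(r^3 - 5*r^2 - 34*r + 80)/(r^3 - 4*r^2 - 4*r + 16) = (r^2 - 3*r - 40)/(r^2 - 2*r - 8)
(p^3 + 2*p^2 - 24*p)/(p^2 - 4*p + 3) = p*(p^2 + 2*p - 24)/(p^2 - 4*p + 3)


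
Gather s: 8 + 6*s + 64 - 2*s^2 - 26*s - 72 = -2*s^2 - 20*s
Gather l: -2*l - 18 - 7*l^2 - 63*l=-7*l^2 - 65*l - 18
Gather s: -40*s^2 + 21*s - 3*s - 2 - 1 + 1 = -40*s^2 + 18*s - 2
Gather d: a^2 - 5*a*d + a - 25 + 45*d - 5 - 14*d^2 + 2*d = a^2 + a - 14*d^2 + d*(47 - 5*a) - 30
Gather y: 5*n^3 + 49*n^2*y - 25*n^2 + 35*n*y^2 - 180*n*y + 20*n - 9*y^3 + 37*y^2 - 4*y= 5*n^3 - 25*n^2 + 20*n - 9*y^3 + y^2*(35*n + 37) + y*(49*n^2 - 180*n - 4)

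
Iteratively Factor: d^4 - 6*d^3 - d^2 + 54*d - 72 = (d - 4)*(d^3 - 2*d^2 - 9*d + 18) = (d - 4)*(d + 3)*(d^2 - 5*d + 6) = (d - 4)*(d - 2)*(d + 3)*(d - 3)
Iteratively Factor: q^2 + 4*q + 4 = (q + 2)*(q + 2)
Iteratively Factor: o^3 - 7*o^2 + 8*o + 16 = (o - 4)*(o^2 - 3*o - 4) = (o - 4)*(o + 1)*(o - 4)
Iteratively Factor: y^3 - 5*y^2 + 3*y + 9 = (y + 1)*(y^2 - 6*y + 9) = (y - 3)*(y + 1)*(y - 3)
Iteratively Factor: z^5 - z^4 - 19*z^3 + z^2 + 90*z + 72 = (z - 4)*(z^4 + 3*z^3 - 7*z^2 - 27*z - 18) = (z - 4)*(z + 1)*(z^3 + 2*z^2 - 9*z - 18) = (z - 4)*(z + 1)*(z + 2)*(z^2 - 9) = (z - 4)*(z - 3)*(z + 1)*(z + 2)*(z + 3)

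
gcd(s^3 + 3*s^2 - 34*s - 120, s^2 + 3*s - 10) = s + 5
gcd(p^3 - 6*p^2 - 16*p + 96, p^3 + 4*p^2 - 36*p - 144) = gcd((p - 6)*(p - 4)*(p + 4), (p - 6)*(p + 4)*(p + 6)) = p^2 - 2*p - 24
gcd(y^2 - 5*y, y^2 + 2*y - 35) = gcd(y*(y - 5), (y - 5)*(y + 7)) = y - 5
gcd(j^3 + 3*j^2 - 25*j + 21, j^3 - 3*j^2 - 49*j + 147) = j^2 + 4*j - 21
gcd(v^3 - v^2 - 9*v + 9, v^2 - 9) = v^2 - 9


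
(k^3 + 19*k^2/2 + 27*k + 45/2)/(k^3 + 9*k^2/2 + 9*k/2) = (k + 5)/k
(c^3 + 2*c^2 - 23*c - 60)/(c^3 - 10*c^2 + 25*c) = (c^2 + 7*c + 12)/(c*(c - 5))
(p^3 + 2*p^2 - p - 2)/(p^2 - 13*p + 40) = (p^3 + 2*p^2 - p - 2)/(p^2 - 13*p + 40)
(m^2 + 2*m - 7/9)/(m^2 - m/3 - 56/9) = (3*m - 1)/(3*m - 8)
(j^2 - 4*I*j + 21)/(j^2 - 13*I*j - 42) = (j + 3*I)/(j - 6*I)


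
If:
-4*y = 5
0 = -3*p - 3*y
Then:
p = 5/4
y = -5/4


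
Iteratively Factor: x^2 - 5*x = (x - 5)*(x)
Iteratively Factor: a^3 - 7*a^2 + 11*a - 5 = (a - 1)*(a^2 - 6*a + 5) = (a - 1)^2*(a - 5)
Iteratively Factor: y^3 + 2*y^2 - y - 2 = (y + 1)*(y^2 + y - 2) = (y + 1)*(y + 2)*(y - 1)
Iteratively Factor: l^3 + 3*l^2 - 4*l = (l + 4)*(l^2 - l) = (l - 1)*(l + 4)*(l)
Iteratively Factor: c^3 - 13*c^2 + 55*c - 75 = (c - 3)*(c^2 - 10*c + 25) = (c - 5)*(c - 3)*(c - 5)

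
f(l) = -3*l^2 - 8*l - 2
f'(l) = -6*l - 8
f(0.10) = -2.83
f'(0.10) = -8.60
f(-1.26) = 3.32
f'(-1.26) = -0.44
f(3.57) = -68.79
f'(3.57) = -29.42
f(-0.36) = 0.49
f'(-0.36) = -5.84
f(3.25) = -59.69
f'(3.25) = -27.50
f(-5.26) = -42.92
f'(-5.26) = 23.56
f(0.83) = -10.71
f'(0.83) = -12.98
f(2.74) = -46.44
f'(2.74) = -24.44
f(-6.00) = -62.00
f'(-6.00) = 28.00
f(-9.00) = -173.00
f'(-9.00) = 46.00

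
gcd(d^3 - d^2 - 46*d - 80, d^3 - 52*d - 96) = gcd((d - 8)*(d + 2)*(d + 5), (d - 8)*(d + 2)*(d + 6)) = d^2 - 6*d - 16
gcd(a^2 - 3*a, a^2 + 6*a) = a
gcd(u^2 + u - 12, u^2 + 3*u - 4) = u + 4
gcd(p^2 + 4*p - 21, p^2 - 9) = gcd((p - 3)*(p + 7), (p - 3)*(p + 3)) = p - 3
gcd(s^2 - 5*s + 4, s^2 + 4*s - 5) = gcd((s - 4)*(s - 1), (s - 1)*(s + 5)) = s - 1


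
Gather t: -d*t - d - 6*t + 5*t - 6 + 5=-d + t*(-d - 1) - 1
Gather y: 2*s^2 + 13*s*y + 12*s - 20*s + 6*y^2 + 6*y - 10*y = 2*s^2 - 8*s + 6*y^2 + y*(13*s - 4)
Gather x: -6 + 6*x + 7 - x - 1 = 5*x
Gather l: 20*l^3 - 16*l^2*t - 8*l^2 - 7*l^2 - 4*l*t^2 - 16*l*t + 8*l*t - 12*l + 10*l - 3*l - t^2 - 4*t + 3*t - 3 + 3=20*l^3 + l^2*(-16*t - 15) + l*(-4*t^2 - 8*t - 5) - t^2 - t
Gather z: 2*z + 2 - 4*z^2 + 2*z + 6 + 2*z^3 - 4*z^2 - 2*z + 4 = 2*z^3 - 8*z^2 + 2*z + 12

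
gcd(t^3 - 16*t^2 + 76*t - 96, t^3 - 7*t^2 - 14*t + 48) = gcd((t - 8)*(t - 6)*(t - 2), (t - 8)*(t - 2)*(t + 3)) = t^2 - 10*t + 16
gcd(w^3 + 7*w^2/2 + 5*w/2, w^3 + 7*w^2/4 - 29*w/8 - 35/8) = w^2 + 7*w/2 + 5/2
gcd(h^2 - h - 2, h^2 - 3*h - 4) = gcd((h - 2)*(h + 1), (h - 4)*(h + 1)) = h + 1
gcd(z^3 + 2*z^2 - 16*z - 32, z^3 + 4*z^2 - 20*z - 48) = z^2 - 2*z - 8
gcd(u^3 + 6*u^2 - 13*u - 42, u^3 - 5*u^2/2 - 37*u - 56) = u + 2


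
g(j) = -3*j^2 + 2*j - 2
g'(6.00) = -34.00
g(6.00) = -98.00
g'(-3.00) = 20.00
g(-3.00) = -35.00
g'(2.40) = -12.40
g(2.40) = -14.48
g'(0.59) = -1.54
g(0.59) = -1.86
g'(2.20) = -11.20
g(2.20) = -12.12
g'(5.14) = -28.84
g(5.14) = -70.98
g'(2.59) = -13.54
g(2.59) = -16.94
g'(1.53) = -7.18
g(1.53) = -5.96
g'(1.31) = -5.86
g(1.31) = -4.53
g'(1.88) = -9.28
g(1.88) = -8.84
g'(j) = 2 - 6*j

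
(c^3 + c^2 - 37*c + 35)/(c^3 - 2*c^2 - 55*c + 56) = (c - 5)/(c - 8)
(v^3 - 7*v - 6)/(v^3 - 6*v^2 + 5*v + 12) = (v + 2)/(v - 4)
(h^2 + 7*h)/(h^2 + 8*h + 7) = h/(h + 1)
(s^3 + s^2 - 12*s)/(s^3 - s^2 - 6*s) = (s + 4)/(s + 2)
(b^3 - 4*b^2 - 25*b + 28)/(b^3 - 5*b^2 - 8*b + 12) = (b^2 - 3*b - 28)/(b^2 - 4*b - 12)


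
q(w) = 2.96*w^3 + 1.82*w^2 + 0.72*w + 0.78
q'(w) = 8.88*w^2 + 3.64*w + 0.72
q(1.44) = 14.43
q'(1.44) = 24.38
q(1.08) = 7.41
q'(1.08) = 15.01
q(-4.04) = -167.60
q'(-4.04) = 130.95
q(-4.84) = -295.67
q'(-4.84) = 191.12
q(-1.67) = -9.13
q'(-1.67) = 19.41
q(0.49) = 1.92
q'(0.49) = 4.64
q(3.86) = 200.91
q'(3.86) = 147.08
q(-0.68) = 0.20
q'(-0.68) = 2.35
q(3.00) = 99.24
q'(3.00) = 91.56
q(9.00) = 2312.52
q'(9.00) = 752.76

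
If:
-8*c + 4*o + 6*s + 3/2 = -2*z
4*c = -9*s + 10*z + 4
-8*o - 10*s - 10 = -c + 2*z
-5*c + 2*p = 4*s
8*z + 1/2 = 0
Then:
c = -459/1144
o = -9043/4576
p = 237/2288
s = 633/1144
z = -1/16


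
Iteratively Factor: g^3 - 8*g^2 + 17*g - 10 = (g - 1)*(g^2 - 7*g + 10) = (g - 5)*(g - 1)*(g - 2)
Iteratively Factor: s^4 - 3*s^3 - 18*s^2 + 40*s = (s - 5)*(s^3 + 2*s^2 - 8*s) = (s - 5)*(s - 2)*(s^2 + 4*s) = (s - 5)*(s - 2)*(s + 4)*(s)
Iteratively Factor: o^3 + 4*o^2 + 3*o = (o + 1)*(o^2 + 3*o) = (o + 1)*(o + 3)*(o)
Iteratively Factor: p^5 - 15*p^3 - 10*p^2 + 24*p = (p - 1)*(p^4 + p^3 - 14*p^2 - 24*p) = (p - 1)*(p + 3)*(p^3 - 2*p^2 - 8*p) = (p - 4)*(p - 1)*(p + 3)*(p^2 + 2*p) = p*(p - 4)*(p - 1)*(p + 3)*(p + 2)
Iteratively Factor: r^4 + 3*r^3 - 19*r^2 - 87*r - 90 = (r + 3)*(r^3 - 19*r - 30) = (r + 2)*(r + 3)*(r^2 - 2*r - 15) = (r - 5)*(r + 2)*(r + 3)*(r + 3)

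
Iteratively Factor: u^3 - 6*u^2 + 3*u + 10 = (u - 2)*(u^2 - 4*u - 5) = (u - 5)*(u - 2)*(u + 1)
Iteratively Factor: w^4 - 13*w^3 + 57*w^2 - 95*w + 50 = (w - 2)*(w^3 - 11*w^2 + 35*w - 25) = (w - 2)*(w - 1)*(w^2 - 10*w + 25) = (w - 5)*(w - 2)*(w - 1)*(w - 5)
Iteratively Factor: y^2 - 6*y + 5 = (y - 5)*(y - 1)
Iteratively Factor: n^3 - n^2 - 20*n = (n)*(n^2 - n - 20) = n*(n - 5)*(n + 4)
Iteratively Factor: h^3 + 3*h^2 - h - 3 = (h - 1)*(h^2 + 4*h + 3) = (h - 1)*(h + 3)*(h + 1)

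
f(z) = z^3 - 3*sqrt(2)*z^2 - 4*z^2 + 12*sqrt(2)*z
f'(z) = 3*z^2 - 6*sqrt(2)*z - 8*z + 12*sqrt(2)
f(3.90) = 0.13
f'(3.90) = -1.69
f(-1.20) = -33.96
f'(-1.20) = 41.07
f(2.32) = 7.49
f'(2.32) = -5.13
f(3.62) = 0.86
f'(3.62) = -3.39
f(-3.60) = -214.57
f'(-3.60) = 115.20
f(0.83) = 8.98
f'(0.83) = 5.35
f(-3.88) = -248.34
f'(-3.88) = 126.10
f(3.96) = 0.04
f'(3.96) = -1.27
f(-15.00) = -5484.15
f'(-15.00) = 939.25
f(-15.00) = -5484.15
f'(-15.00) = 939.25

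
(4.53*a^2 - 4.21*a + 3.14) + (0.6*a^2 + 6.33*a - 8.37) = 5.13*a^2 + 2.12*a - 5.23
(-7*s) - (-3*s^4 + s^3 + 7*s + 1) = 3*s^4 - s^3 - 14*s - 1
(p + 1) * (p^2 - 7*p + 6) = p^3 - 6*p^2 - p + 6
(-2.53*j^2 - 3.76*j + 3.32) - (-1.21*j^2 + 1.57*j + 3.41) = -1.32*j^2 - 5.33*j - 0.0900000000000003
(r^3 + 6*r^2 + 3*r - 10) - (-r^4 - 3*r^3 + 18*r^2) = r^4 + 4*r^3 - 12*r^2 + 3*r - 10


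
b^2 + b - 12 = (b - 3)*(b + 4)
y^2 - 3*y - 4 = (y - 4)*(y + 1)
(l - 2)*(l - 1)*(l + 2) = l^3 - l^2 - 4*l + 4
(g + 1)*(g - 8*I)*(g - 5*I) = g^3 + g^2 - 13*I*g^2 - 40*g - 13*I*g - 40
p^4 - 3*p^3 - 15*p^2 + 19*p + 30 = (p - 5)*(p - 2)*(p + 1)*(p + 3)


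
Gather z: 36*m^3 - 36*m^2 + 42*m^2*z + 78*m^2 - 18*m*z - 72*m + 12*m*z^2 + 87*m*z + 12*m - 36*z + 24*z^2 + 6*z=36*m^3 + 42*m^2 - 60*m + z^2*(12*m + 24) + z*(42*m^2 + 69*m - 30)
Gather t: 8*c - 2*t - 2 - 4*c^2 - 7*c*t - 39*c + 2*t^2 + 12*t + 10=-4*c^2 - 31*c + 2*t^2 + t*(10 - 7*c) + 8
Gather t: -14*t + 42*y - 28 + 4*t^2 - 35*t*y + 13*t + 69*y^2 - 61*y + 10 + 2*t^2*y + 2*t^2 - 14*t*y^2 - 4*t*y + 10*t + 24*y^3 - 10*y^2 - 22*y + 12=t^2*(2*y + 6) + t*(-14*y^2 - 39*y + 9) + 24*y^3 + 59*y^2 - 41*y - 6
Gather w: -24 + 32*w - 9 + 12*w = 44*w - 33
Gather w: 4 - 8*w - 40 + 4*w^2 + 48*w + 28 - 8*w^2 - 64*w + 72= -4*w^2 - 24*w + 64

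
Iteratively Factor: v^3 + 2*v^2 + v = (v + 1)*(v^2 + v) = (v + 1)^2*(v)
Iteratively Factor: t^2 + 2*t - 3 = (t - 1)*(t + 3)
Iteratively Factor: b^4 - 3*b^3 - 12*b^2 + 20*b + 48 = (b + 2)*(b^3 - 5*b^2 - 2*b + 24) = (b + 2)^2*(b^2 - 7*b + 12) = (b - 4)*(b + 2)^2*(b - 3)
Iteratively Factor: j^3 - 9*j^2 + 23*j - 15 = (j - 5)*(j^2 - 4*j + 3) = (j - 5)*(j - 1)*(j - 3)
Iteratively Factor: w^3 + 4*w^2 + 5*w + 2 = (w + 1)*(w^2 + 3*w + 2) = (w + 1)^2*(w + 2)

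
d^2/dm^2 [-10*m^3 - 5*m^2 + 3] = -60*m - 10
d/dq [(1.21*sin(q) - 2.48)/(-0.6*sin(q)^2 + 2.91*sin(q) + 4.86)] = (0.726*sin(q)^2 - 2.976*sin(q) + 13.0974)*cos(q)/(0.36*sin(q)^4 - 3.492*sin(q)^3 + 2.6361*sin(q)^2 + 28.2852*sin(q) + 23.6196)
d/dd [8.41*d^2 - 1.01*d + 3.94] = 16.82*d - 1.01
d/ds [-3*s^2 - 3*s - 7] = -6*s - 3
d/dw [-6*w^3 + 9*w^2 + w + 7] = -18*w^2 + 18*w + 1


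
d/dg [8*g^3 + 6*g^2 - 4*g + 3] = 24*g^2 + 12*g - 4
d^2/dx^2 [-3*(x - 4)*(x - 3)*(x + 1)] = 36 - 18*x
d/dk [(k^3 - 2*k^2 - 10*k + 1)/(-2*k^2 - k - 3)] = (-2*k^4 - 2*k^3 - 27*k^2 + 16*k + 31)/(4*k^4 + 4*k^3 + 13*k^2 + 6*k + 9)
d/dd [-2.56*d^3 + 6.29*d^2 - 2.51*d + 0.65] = -7.68*d^2 + 12.58*d - 2.51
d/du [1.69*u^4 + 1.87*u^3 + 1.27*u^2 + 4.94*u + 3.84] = 6.76*u^3 + 5.61*u^2 + 2.54*u + 4.94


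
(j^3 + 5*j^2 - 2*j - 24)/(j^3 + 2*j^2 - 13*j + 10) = (j^2 + 7*j + 12)/(j^2 + 4*j - 5)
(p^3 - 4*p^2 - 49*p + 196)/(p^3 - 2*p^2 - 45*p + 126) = (p^2 - 11*p + 28)/(p^2 - 9*p + 18)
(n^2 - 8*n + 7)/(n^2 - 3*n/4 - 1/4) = 4*(n - 7)/(4*n + 1)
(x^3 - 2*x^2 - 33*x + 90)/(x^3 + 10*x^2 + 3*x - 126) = (x - 5)/(x + 7)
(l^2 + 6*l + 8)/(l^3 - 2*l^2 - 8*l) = (l + 4)/(l*(l - 4))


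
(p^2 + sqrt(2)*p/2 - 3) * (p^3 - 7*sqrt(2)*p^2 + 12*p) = p^5 - 13*sqrt(2)*p^4/2 + 2*p^3 + 27*sqrt(2)*p^2 - 36*p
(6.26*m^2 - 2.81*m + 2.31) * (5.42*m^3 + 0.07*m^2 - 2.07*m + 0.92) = 33.9292*m^5 - 14.792*m^4 - 0.634699999999997*m^3 + 11.7376*m^2 - 7.3669*m + 2.1252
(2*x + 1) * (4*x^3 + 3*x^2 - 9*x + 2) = 8*x^4 + 10*x^3 - 15*x^2 - 5*x + 2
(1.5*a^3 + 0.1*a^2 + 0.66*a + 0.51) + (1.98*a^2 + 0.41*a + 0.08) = 1.5*a^3 + 2.08*a^2 + 1.07*a + 0.59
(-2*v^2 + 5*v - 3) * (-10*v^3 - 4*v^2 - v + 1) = 20*v^5 - 42*v^4 + 12*v^3 + 5*v^2 + 8*v - 3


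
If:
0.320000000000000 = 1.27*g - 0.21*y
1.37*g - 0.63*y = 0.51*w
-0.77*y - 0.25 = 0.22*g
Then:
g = 0.19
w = 0.98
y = -0.38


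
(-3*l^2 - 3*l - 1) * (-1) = 3*l^2 + 3*l + 1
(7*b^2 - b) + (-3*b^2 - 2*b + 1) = 4*b^2 - 3*b + 1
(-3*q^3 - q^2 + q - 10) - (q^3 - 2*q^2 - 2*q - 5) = -4*q^3 + q^2 + 3*q - 5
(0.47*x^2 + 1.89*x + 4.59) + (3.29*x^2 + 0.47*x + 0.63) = 3.76*x^2 + 2.36*x + 5.22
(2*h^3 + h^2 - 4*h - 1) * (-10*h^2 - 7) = -20*h^5 - 10*h^4 + 26*h^3 + 3*h^2 + 28*h + 7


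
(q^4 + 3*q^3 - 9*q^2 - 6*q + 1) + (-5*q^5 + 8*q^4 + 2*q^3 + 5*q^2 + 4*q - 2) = -5*q^5 + 9*q^4 + 5*q^3 - 4*q^2 - 2*q - 1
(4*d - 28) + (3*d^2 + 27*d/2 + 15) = 3*d^2 + 35*d/2 - 13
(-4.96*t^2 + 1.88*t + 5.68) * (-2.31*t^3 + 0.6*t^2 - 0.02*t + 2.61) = 11.4576*t^5 - 7.3188*t^4 - 11.8936*t^3 - 9.5752*t^2 + 4.7932*t + 14.8248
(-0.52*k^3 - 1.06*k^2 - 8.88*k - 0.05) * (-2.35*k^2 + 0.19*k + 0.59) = 1.222*k^5 + 2.3922*k^4 + 20.3598*k^3 - 2.1951*k^2 - 5.2487*k - 0.0295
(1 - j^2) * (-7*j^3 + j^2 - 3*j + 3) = 7*j^5 - j^4 - 4*j^3 - 2*j^2 - 3*j + 3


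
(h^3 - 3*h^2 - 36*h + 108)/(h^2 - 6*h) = h + 3 - 18/h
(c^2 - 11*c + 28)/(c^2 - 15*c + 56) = (c - 4)/(c - 8)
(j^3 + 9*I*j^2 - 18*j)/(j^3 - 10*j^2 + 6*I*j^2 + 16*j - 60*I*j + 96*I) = j*(j + 3*I)/(j^2 - 10*j + 16)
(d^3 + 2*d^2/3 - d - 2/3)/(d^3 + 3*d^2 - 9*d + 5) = (3*d^2 + 5*d + 2)/(3*(d^2 + 4*d - 5))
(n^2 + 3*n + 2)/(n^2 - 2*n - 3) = (n + 2)/(n - 3)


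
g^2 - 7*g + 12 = (g - 4)*(g - 3)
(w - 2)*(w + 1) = w^2 - w - 2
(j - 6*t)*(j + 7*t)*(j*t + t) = j^3*t + j^2*t^2 + j^2*t - 42*j*t^3 + j*t^2 - 42*t^3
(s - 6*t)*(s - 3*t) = s^2 - 9*s*t + 18*t^2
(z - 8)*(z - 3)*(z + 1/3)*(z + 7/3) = z^4 - 25*z^3/3 - 41*z^2/9 + 499*z/9 + 56/3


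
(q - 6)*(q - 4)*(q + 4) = q^3 - 6*q^2 - 16*q + 96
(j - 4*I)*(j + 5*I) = j^2 + I*j + 20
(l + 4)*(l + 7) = l^2 + 11*l + 28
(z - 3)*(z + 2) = z^2 - z - 6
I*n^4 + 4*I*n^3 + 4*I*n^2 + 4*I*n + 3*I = (n + 3)*(n - I)*(n + I)*(I*n + I)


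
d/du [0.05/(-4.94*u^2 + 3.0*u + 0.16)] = (0.494*u - 0.15)/(-4.94*u^2 + 3.0*u + 0.16)^2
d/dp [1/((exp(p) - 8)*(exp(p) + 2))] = 2*(3 - exp(p))*exp(p)/(exp(4*p) - 12*exp(3*p) + 4*exp(2*p) + 192*exp(p) + 256)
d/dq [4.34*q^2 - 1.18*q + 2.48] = 8.68*q - 1.18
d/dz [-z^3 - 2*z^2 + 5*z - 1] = -3*z^2 - 4*z + 5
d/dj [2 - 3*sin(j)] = -3*cos(j)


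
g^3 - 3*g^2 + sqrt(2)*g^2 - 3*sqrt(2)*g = g*(g - 3)*(g + sqrt(2))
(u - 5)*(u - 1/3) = u^2 - 16*u/3 + 5/3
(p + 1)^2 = p^2 + 2*p + 1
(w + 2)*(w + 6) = w^2 + 8*w + 12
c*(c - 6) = c^2 - 6*c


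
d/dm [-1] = 0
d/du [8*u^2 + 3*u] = 16*u + 3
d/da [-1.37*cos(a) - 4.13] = 1.37*sin(a)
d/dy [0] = 0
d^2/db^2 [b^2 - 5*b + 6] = 2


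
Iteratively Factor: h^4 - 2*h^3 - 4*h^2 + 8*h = (h)*(h^3 - 2*h^2 - 4*h + 8) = h*(h - 2)*(h^2 - 4) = h*(h - 2)*(h + 2)*(h - 2)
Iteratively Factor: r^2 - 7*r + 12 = (r - 3)*(r - 4)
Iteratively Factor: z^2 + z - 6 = (z - 2)*(z + 3)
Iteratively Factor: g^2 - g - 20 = (g + 4)*(g - 5)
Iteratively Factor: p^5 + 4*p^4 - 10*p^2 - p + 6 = (p - 1)*(p^4 + 5*p^3 + 5*p^2 - 5*p - 6) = (p - 1)^2*(p^3 + 6*p^2 + 11*p + 6) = (p - 1)^2*(p + 2)*(p^2 + 4*p + 3) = (p - 1)^2*(p + 1)*(p + 2)*(p + 3)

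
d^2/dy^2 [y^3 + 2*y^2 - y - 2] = 6*y + 4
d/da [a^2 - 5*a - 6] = 2*a - 5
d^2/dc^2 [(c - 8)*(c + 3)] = 2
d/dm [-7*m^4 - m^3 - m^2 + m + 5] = -28*m^3 - 3*m^2 - 2*m + 1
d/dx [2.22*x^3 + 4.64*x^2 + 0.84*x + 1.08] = 6.66*x^2 + 9.28*x + 0.84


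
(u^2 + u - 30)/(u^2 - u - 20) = (u + 6)/(u + 4)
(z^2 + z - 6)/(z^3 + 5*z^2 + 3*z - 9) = (z - 2)/(z^2 + 2*z - 3)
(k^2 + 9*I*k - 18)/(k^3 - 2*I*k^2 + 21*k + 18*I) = (k + 6*I)/(k^2 - 5*I*k + 6)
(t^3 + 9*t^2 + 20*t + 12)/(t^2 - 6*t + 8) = (t^3 + 9*t^2 + 20*t + 12)/(t^2 - 6*t + 8)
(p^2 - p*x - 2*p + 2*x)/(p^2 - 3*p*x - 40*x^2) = (-p^2 + p*x + 2*p - 2*x)/(-p^2 + 3*p*x + 40*x^2)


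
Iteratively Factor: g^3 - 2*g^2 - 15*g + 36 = (g - 3)*(g^2 + g - 12) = (g - 3)*(g + 4)*(g - 3)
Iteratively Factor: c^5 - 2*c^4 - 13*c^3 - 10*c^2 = (c - 5)*(c^4 + 3*c^3 + 2*c^2) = c*(c - 5)*(c^3 + 3*c^2 + 2*c) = c^2*(c - 5)*(c^2 + 3*c + 2) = c^2*(c - 5)*(c + 2)*(c + 1)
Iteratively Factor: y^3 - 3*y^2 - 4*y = (y)*(y^2 - 3*y - 4) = y*(y - 4)*(y + 1)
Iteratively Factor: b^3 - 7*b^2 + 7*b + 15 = (b + 1)*(b^2 - 8*b + 15) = (b - 5)*(b + 1)*(b - 3)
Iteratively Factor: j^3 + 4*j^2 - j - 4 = (j + 4)*(j^2 - 1) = (j - 1)*(j + 4)*(j + 1)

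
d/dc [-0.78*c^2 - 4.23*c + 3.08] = -1.56*c - 4.23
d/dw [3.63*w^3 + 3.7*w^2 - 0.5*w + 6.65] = 10.89*w^2 + 7.4*w - 0.5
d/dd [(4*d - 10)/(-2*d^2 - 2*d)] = (2*d^2 - 10*d - 5)/(d^2*(d^2 + 2*d + 1))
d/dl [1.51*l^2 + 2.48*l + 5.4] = 3.02*l + 2.48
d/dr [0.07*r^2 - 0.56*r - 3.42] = 0.14*r - 0.56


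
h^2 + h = h*(h + 1)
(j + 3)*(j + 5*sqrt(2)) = j^2 + 3*j + 5*sqrt(2)*j + 15*sqrt(2)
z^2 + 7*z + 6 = (z + 1)*(z + 6)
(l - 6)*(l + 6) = l^2 - 36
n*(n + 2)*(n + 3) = n^3 + 5*n^2 + 6*n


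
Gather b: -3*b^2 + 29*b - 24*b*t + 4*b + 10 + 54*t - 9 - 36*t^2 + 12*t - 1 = -3*b^2 + b*(33 - 24*t) - 36*t^2 + 66*t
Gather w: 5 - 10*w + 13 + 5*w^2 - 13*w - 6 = 5*w^2 - 23*w + 12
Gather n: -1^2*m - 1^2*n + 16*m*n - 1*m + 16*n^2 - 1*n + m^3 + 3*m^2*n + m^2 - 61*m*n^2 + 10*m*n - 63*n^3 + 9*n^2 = m^3 + m^2 - 2*m - 63*n^3 + n^2*(25 - 61*m) + n*(3*m^2 + 26*m - 2)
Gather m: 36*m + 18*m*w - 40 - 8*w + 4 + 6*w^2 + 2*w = m*(18*w + 36) + 6*w^2 - 6*w - 36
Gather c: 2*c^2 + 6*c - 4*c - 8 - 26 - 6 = 2*c^2 + 2*c - 40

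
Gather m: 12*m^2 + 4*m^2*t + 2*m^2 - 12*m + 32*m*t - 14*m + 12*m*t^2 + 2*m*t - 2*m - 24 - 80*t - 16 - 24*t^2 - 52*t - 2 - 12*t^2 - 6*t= m^2*(4*t + 14) + m*(12*t^2 + 34*t - 28) - 36*t^2 - 138*t - 42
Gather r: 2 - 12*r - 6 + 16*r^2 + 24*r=16*r^2 + 12*r - 4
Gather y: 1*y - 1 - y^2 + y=-y^2 + 2*y - 1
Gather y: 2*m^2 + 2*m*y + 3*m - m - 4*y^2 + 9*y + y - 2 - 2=2*m^2 + 2*m - 4*y^2 + y*(2*m + 10) - 4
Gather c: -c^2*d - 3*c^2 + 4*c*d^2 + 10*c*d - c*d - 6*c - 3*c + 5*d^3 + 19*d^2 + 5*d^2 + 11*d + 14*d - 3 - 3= c^2*(-d - 3) + c*(4*d^2 + 9*d - 9) + 5*d^3 + 24*d^2 + 25*d - 6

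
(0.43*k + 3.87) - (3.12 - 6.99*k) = 7.42*k + 0.75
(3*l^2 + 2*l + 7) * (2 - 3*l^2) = -9*l^4 - 6*l^3 - 15*l^2 + 4*l + 14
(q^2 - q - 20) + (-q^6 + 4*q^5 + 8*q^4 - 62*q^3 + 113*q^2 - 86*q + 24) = -q^6 + 4*q^5 + 8*q^4 - 62*q^3 + 114*q^2 - 87*q + 4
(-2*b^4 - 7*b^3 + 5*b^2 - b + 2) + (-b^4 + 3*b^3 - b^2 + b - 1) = -3*b^4 - 4*b^3 + 4*b^2 + 1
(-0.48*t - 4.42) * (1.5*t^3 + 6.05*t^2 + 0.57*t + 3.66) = -0.72*t^4 - 9.534*t^3 - 27.0146*t^2 - 4.2762*t - 16.1772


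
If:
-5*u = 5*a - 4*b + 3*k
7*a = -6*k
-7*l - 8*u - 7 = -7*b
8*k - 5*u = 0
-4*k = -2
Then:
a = -3/7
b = 47/56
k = 1/2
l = -43/40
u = 4/5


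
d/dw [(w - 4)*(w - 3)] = 2*w - 7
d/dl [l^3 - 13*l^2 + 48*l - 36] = 3*l^2 - 26*l + 48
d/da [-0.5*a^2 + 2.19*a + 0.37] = 2.19 - 1.0*a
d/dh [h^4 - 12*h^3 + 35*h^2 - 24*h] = 4*h^3 - 36*h^2 + 70*h - 24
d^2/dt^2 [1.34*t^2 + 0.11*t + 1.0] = 2.68000000000000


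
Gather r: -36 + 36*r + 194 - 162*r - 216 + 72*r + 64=6 - 54*r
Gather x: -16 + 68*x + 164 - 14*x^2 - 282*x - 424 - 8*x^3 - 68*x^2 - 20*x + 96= -8*x^3 - 82*x^2 - 234*x - 180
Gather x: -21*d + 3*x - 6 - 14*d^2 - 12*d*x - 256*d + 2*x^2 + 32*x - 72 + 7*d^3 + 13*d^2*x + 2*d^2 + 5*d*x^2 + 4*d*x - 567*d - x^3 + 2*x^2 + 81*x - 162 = 7*d^3 - 12*d^2 - 844*d - x^3 + x^2*(5*d + 4) + x*(13*d^2 - 8*d + 116) - 240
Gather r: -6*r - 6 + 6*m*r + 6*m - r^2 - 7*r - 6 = 6*m - r^2 + r*(6*m - 13) - 12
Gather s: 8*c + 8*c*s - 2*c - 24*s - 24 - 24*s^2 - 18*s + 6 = 6*c - 24*s^2 + s*(8*c - 42) - 18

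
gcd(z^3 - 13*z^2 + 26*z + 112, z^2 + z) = 1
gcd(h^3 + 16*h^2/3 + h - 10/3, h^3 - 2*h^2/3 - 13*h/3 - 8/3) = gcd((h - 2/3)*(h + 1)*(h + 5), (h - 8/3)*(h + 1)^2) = h + 1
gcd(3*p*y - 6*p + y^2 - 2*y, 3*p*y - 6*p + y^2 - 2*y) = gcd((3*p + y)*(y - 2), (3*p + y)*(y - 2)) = 3*p*y - 6*p + y^2 - 2*y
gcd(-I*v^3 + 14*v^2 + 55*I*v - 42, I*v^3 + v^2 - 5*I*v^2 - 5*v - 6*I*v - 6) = 1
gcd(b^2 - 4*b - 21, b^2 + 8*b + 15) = b + 3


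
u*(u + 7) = u^2 + 7*u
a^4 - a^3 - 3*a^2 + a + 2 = (a - 2)*(a - 1)*(a + 1)^2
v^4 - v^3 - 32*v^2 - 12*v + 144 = (v - 6)*(v - 2)*(v + 3)*(v + 4)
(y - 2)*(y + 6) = y^2 + 4*y - 12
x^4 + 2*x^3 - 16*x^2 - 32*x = x*(x - 4)*(x + 2)*(x + 4)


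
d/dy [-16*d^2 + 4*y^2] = 8*y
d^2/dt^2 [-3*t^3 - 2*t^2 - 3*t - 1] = -18*t - 4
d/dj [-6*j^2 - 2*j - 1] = -12*j - 2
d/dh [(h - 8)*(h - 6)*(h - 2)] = 3*h^2 - 32*h + 76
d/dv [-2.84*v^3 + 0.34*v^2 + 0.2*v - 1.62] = -8.52*v^2 + 0.68*v + 0.2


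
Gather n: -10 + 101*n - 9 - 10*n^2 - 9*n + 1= -10*n^2 + 92*n - 18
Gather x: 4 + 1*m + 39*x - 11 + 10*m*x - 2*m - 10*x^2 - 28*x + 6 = -m - 10*x^2 + x*(10*m + 11) - 1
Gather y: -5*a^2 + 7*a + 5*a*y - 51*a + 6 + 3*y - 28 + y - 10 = -5*a^2 - 44*a + y*(5*a + 4) - 32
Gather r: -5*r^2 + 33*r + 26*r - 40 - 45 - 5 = -5*r^2 + 59*r - 90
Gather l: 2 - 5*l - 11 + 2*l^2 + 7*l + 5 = 2*l^2 + 2*l - 4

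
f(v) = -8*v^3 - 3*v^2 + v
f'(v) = -24*v^2 - 6*v + 1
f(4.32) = -696.64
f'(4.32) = -472.82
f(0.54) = -1.59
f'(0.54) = -9.24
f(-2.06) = 55.14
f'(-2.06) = -88.49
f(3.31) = -319.68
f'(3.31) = -281.81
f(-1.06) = 5.10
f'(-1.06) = -19.61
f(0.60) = -2.21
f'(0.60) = -11.24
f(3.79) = -474.82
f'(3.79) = -366.48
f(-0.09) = -0.11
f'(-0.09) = 1.35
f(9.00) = -6066.00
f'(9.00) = -1997.00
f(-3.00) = 186.00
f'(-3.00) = -197.00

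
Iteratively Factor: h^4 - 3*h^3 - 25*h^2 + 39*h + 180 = (h + 3)*(h^3 - 6*h^2 - 7*h + 60) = (h - 4)*(h + 3)*(h^2 - 2*h - 15) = (h - 5)*(h - 4)*(h + 3)*(h + 3)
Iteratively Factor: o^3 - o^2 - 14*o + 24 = (o - 2)*(o^2 + o - 12) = (o - 2)*(o + 4)*(o - 3)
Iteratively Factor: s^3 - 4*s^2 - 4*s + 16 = (s - 4)*(s^2 - 4) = (s - 4)*(s - 2)*(s + 2)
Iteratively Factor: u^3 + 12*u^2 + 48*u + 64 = (u + 4)*(u^2 + 8*u + 16) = (u + 4)^2*(u + 4)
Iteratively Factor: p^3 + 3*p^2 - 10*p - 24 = (p - 3)*(p^2 + 6*p + 8) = (p - 3)*(p + 2)*(p + 4)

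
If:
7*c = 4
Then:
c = 4/7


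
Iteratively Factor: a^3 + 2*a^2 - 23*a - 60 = (a - 5)*(a^2 + 7*a + 12) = (a - 5)*(a + 4)*(a + 3)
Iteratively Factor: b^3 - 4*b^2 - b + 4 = (b + 1)*(b^2 - 5*b + 4) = (b - 1)*(b + 1)*(b - 4)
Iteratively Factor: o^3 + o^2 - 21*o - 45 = (o + 3)*(o^2 - 2*o - 15) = (o - 5)*(o + 3)*(o + 3)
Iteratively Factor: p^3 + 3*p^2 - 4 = (p + 2)*(p^2 + p - 2) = (p - 1)*(p + 2)*(p + 2)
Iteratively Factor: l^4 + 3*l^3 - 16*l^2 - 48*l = (l + 4)*(l^3 - l^2 - 12*l) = (l + 3)*(l + 4)*(l^2 - 4*l) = l*(l + 3)*(l + 4)*(l - 4)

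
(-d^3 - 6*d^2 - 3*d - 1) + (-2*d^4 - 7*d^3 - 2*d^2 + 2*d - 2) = -2*d^4 - 8*d^3 - 8*d^2 - d - 3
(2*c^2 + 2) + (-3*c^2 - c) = -c^2 - c + 2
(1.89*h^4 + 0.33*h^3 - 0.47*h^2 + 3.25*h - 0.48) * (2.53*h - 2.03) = 4.7817*h^5 - 3.0018*h^4 - 1.859*h^3 + 9.1766*h^2 - 7.8119*h + 0.9744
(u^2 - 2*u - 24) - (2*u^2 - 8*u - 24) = -u^2 + 6*u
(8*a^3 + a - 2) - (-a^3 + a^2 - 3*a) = 9*a^3 - a^2 + 4*a - 2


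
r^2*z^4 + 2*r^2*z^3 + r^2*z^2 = z^2*(r*z + r)^2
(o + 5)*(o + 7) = o^2 + 12*o + 35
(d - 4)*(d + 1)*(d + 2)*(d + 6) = d^4 + 5*d^3 - 16*d^2 - 68*d - 48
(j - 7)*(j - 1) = j^2 - 8*j + 7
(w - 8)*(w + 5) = w^2 - 3*w - 40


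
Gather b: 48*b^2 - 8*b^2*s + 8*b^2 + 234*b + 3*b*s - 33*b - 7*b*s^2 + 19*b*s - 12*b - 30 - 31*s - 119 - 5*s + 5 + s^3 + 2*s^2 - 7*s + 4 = b^2*(56 - 8*s) + b*(-7*s^2 + 22*s + 189) + s^3 + 2*s^2 - 43*s - 140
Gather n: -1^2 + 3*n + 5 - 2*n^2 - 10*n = -2*n^2 - 7*n + 4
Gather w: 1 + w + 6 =w + 7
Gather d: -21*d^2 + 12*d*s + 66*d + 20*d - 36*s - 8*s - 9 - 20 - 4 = -21*d^2 + d*(12*s + 86) - 44*s - 33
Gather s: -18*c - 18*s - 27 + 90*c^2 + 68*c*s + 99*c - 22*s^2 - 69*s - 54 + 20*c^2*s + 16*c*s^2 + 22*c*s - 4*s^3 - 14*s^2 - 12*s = 90*c^2 + 81*c - 4*s^3 + s^2*(16*c - 36) + s*(20*c^2 + 90*c - 99) - 81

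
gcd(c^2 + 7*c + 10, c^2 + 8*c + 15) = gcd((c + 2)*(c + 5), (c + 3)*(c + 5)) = c + 5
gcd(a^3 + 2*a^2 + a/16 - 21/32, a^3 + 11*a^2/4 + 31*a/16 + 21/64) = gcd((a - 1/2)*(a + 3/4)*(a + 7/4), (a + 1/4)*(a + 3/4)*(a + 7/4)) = a^2 + 5*a/2 + 21/16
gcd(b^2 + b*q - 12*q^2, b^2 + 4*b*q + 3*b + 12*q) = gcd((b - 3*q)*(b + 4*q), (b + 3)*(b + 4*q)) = b + 4*q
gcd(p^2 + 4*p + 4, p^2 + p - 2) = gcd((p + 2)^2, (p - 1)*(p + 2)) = p + 2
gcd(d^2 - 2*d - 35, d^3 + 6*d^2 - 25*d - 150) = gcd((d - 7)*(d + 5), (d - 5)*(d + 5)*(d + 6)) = d + 5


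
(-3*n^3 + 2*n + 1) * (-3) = 9*n^3 - 6*n - 3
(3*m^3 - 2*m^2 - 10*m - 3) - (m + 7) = 3*m^3 - 2*m^2 - 11*m - 10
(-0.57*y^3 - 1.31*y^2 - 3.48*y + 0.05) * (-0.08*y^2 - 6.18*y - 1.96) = 0.0456*y^5 + 3.6274*y^4 + 9.4914*y^3 + 24.07*y^2 + 6.5118*y - 0.098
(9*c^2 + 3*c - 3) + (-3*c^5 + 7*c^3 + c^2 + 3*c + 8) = -3*c^5 + 7*c^3 + 10*c^2 + 6*c + 5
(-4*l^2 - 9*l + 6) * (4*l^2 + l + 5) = -16*l^4 - 40*l^3 - 5*l^2 - 39*l + 30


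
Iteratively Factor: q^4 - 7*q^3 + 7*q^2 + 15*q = (q + 1)*(q^3 - 8*q^2 + 15*q) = q*(q + 1)*(q^2 - 8*q + 15) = q*(q - 5)*(q + 1)*(q - 3)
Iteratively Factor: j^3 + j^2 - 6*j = (j)*(j^2 + j - 6) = j*(j + 3)*(j - 2)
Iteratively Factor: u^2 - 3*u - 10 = (u - 5)*(u + 2)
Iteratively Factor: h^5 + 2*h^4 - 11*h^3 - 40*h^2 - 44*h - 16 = (h - 4)*(h^4 + 6*h^3 + 13*h^2 + 12*h + 4) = (h - 4)*(h + 2)*(h^3 + 4*h^2 + 5*h + 2) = (h - 4)*(h + 1)*(h + 2)*(h^2 + 3*h + 2) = (h - 4)*(h + 1)^2*(h + 2)*(h + 2)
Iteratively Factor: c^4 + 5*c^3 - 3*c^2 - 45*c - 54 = (c + 2)*(c^3 + 3*c^2 - 9*c - 27) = (c - 3)*(c + 2)*(c^2 + 6*c + 9) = (c - 3)*(c + 2)*(c + 3)*(c + 3)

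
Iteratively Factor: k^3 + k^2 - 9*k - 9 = (k + 1)*(k^2 - 9) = (k + 1)*(k + 3)*(k - 3)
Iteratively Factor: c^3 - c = (c + 1)*(c^2 - c) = (c - 1)*(c + 1)*(c)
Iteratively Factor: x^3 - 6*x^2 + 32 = (x - 4)*(x^2 - 2*x - 8) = (x - 4)^2*(x + 2)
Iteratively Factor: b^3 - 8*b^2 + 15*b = (b - 5)*(b^2 - 3*b) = b*(b - 5)*(b - 3)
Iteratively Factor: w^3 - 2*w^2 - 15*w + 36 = (w + 4)*(w^2 - 6*w + 9) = (w - 3)*(w + 4)*(w - 3)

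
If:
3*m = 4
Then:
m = 4/3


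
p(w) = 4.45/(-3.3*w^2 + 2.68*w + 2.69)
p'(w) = 4.45*(6.6*w - 2.68)/(-3.3*w^2 + 2.68*w + 2.69)^2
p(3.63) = -0.14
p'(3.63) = 0.10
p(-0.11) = 1.89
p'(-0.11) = -2.73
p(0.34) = 1.38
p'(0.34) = -0.19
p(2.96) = -0.24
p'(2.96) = 0.22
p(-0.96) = -1.52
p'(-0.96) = -4.69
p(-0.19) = 2.16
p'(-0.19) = -4.12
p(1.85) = -1.22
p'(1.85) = 3.19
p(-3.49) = -0.09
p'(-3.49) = -0.05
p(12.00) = -0.01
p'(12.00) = 0.00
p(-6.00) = -0.03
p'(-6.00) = -0.01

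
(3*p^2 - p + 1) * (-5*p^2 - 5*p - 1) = -15*p^4 - 10*p^3 - 3*p^2 - 4*p - 1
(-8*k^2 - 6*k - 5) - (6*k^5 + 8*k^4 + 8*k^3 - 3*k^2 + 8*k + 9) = -6*k^5 - 8*k^4 - 8*k^3 - 5*k^2 - 14*k - 14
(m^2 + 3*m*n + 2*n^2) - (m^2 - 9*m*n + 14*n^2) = 12*m*n - 12*n^2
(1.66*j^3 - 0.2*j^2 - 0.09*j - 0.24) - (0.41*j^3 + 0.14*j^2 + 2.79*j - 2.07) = 1.25*j^3 - 0.34*j^2 - 2.88*j + 1.83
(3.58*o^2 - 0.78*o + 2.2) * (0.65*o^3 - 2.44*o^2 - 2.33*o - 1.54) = 2.327*o^5 - 9.2422*o^4 - 5.0082*o^3 - 9.0638*o^2 - 3.9248*o - 3.388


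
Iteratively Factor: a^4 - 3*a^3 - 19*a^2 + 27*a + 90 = (a - 3)*(a^3 - 19*a - 30) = (a - 3)*(a + 2)*(a^2 - 2*a - 15) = (a - 5)*(a - 3)*(a + 2)*(a + 3)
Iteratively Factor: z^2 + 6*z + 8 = (z + 2)*(z + 4)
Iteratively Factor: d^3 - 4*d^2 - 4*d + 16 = (d - 4)*(d^2 - 4) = (d - 4)*(d - 2)*(d + 2)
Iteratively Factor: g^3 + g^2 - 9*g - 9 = (g - 3)*(g^2 + 4*g + 3) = (g - 3)*(g + 1)*(g + 3)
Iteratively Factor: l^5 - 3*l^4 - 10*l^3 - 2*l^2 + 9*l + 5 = (l + 1)*(l^4 - 4*l^3 - 6*l^2 + 4*l + 5) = (l - 1)*(l + 1)*(l^3 - 3*l^2 - 9*l - 5) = (l - 1)*(l + 1)^2*(l^2 - 4*l - 5) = (l - 5)*(l - 1)*(l + 1)^2*(l + 1)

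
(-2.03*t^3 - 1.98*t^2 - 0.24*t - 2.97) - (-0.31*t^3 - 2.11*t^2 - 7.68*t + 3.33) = -1.72*t^3 + 0.13*t^2 + 7.44*t - 6.3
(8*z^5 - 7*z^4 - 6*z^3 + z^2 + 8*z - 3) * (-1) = -8*z^5 + 7*z^4 + 6*z^3 - z^2 - 8*z + 3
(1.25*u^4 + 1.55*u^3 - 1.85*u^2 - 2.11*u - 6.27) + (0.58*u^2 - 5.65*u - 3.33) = 1.25*u^4 + 1.55*u^3 - 1.27*u^2 - 7.76*u - 9.6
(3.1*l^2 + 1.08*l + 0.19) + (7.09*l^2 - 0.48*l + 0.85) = 10.19*l^2 + 0.6*l + 1.04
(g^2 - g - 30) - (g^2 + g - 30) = -2*g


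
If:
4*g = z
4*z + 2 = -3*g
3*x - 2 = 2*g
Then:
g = -2/19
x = 34/57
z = -8/19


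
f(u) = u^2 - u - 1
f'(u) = 2*u - 1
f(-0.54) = -0.17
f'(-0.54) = -2.08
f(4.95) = 18.55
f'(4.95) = 8.90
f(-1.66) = 3.42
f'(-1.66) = -4.32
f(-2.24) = 6.26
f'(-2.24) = -5.48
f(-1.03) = 1.09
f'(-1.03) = -3.06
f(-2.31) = 6.65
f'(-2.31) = -5.62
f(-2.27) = 6.42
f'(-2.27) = -5.54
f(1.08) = -0.91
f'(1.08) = 1.16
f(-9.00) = 89.00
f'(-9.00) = -19.00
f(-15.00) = 239.00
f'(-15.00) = -31.00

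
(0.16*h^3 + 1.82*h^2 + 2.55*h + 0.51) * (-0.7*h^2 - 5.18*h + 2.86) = -0.112*h^5 - 2.1028*h^4 - 10.755*h^3 - 8.3608*h^2 + 4.6512*h + 1.4586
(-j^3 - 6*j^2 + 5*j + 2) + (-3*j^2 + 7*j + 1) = -j^3 - 9*j^2 + 12*j + 3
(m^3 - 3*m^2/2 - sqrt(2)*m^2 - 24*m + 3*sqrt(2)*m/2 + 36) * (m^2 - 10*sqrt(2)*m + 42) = m^5 - 11*sqrt(2)*m^4 - 3*m^4/2 + 33*sqrt(2)*m^3/2 + 38*m^3 - 57*m^2 + 198*sqrt(2)*m^2 - 1008*m - 297*sqrt(2)*m + 1512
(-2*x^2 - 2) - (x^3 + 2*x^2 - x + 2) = -x^3 - 4*x^2 + x - 4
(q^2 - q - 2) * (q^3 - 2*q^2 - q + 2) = q^5 - 3*q^4 - q^3 + 7*q^2 - 4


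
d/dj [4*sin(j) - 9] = 4*cos(j)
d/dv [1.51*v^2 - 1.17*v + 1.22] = 3.02*v - 1.17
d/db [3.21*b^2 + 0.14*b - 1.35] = 6.42*b + 0.14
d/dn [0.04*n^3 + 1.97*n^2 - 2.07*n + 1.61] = 0.12*n^2 + 3.94*n - 2.07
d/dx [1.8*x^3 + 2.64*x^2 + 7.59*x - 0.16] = 5.4*x^2 + 5.28*x + 7.59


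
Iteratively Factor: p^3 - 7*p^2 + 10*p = (p - 2)*(p^2 - 5*p) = p*(p - 2)*(p - 5)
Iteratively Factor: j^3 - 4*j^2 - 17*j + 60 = (j - 5)*(j^2 + j - 12) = (j - 5)*(j - 3)*(j + 4)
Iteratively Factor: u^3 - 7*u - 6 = (u - 3)*(u^2 + 3*u + 2) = (u - 3)*(u + 2)*(u + 1)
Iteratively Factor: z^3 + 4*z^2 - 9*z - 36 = (z + 4)*(z^2 - 9) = (z - 3)*(z + 4)*(z + 3)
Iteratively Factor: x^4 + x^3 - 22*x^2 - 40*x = (x)*(x^3 + x^2 - 22*x - 40) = x*(x + 4)*(x^2 - 3*x - 10) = x*(x - 5)*(x + 4)*(x + 2)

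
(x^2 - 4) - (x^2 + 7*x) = -7*x - 4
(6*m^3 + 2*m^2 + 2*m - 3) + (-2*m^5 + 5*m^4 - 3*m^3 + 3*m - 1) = -2*m^5 + 5*m^4 + 3*m^3 + 2*m^2 + 5*m - 4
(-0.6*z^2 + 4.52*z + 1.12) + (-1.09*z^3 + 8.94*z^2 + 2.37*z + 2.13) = -1.09*z^3 + 8.34*z^2 + 6.89*z + 3.25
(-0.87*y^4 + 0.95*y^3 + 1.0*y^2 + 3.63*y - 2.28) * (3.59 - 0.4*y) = 0.348*y^5 - 3.5033*y^4 + 3.0105*y^3 + 2.138*y^2 + 13.9437*y - 8.1852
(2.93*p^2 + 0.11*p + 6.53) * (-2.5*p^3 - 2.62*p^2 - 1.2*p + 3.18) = -7.325*p^5 - 7.9516*p^4 - 20.1292*p^3 - 7.9232*p^2 - 7.4862*p + 20.7654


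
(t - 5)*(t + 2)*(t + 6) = t^3 + 3*t^2 - 28*t - 60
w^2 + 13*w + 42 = (w + 6)*(w + 7)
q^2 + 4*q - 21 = (q - 3)*(q + 7)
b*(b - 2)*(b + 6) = b^3 + 4*b^2 - 12*b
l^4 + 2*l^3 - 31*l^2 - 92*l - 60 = (l - 6)*(l + 1)*(l + 2)*(l + 5)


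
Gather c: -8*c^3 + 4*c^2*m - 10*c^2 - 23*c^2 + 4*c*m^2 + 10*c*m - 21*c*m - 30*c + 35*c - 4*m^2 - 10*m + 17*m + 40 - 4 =-8*c^3 + c^2*(4*m - 33) + c*(4*m^2 - 11*m + 5) - 4*m^2 + 7*m + 36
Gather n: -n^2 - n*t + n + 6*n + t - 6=-n^2 + n*(7 - t) + t - 6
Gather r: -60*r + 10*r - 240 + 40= -50*r - 200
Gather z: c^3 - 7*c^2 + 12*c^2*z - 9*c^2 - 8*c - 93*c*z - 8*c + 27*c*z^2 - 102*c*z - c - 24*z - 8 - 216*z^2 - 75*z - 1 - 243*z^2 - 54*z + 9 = c^3 - 16*c^2 - 17*c + z^2*(27*c - 459) + z*(12*c^2 - 195*c - 153)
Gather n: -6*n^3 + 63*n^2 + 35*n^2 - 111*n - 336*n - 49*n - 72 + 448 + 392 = -6*n^3 + 98*n^2 - 496*n + 768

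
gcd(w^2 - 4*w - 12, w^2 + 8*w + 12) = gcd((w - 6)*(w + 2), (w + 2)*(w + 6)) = w + 2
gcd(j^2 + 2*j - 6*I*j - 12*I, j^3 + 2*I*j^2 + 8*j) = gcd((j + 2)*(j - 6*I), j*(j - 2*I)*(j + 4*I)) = 1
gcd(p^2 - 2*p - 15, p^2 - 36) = 1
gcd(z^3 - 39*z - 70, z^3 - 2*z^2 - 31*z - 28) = z - 7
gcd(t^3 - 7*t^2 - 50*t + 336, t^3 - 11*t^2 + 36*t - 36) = t - 6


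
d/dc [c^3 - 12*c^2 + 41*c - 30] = 3*c^2 - 24*c + 41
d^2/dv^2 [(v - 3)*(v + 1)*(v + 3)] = 6*v + 2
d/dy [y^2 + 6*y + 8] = 2*y + 6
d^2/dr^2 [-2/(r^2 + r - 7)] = 4*(r^2 + r - (2*r + 1)^2 - 7)/(r^2 + r - 7)^3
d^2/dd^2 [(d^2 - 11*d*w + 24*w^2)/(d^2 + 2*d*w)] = 2*w*(-13*d^3 + 72*d^2*w + 144*d*w^2 + 96*w^3)/(d^3*(d^3 + 6*d^2*w + 12*d*w^2 + 8*w^3))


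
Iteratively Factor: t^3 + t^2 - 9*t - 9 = (t + 3)*(t^2 - 2*t - 3) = (t + 1)*(t + 3)*(t - 3)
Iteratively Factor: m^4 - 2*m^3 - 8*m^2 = (m - 4)*(m^3 + 2*m^2) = (m - 4)*(m + 2)*(m^2) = m*(m - 4)*(m + 2)*(m)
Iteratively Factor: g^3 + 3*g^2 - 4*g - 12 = (g + 3)*(g^2 - 4) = (g - 2)*(g + 3)*(g + 2)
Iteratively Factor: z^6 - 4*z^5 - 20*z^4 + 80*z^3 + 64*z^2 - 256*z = (z - 4)*(z^5 - 20*z^3 + 64*z) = (z - 4)*(z - 2)*(z^4 + 2*z^3 - 16*z^2 - 32*z) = (z - 4)*(z - 2)*(z + 4)*(z^3 - 2*z^2 - 8*z) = z*(z - 4)*(z - 2)*(z + 4)*(z^2 - 2*z - 8) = z*(z - 4)^2*(z - 2)*(z + 4)*(z + 2)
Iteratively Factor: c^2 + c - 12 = (c + 4)*(c - 3)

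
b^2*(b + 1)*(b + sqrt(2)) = b^4 + b^3 + sqrt(2)*b^3 + sqrt(2)*b^2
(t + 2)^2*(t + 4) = t^3 + 8*t^2 + 20*t + 16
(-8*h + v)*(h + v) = -8*h^2 - 7*h*v + v^2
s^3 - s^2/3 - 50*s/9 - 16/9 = (s - 8/3)*(s + 1/3)*(s + 2)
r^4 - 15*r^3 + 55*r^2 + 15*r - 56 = (r - 8)*(r - 7)*(r - 1)*(r + 1)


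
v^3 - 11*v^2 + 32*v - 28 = (v - 7)*(v - 2)^2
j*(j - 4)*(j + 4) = j^3 - 16*j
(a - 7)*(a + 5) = a^2 - 2*a - 35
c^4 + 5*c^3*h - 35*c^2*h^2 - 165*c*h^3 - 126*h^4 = (c - 6*h)*(c + h)*(c + 3*h)*(c + 7*h)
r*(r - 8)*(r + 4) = r^3 - 4*r^2 - 32*r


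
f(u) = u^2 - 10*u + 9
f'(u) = 2*u - 10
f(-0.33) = 12.41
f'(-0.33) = -10.66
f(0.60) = 3.36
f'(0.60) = -8.80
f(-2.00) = 33.00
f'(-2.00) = -14.00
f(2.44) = -9.45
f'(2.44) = -5.12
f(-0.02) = 9.20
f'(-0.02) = -10.04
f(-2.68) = 42.98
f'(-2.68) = -15.36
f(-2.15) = 35.12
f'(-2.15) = -14.30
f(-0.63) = 15.70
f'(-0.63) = -11.26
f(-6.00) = 105.00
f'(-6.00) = -22.00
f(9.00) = 0.00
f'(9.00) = 8.00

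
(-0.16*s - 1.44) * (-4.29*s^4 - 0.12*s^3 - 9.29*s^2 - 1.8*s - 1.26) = 0.6864*s^5 + 6.1968*s^4 + 1.6592*s^3 + 13.6656*s^2 + 2.7936*s + 1.8144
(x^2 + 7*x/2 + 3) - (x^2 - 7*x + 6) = 21*x/2 - 3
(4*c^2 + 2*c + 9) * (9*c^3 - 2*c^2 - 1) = 36*c^5 + 10*c^4 + 77*c^3 - 22*c^2 - 2*c - 9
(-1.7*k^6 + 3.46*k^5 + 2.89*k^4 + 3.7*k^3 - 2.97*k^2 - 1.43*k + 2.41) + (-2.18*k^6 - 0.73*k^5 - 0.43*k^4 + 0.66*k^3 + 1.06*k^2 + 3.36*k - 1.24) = -3.88*k^6 + 2.73*k^5 + 2.46*k^4 + 4.36*k^3 - 1.91*k^2 + 1.93*k + 1.17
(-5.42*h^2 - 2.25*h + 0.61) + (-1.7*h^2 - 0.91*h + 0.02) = -7.12*h^2 - 3.16*h + 0.63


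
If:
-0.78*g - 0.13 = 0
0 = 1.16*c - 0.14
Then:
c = 0.12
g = -0.17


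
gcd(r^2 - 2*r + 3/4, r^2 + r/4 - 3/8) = r - 1/2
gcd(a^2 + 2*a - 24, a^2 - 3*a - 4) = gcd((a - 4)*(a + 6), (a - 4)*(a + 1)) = a - 4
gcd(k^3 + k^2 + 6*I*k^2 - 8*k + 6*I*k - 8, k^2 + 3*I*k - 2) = k + 2*I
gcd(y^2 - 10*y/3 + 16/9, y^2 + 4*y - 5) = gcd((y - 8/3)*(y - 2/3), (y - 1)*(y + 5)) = 1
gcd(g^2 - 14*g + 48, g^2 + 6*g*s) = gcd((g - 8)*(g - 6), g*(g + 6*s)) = 1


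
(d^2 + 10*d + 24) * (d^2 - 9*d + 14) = d^4 + d^3 - 52*d^2 - 76*d + 336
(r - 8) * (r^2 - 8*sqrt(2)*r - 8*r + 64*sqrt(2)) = r^3 - 16*r^2 - 8*sqrt(2)*r^2 + 64*r + 128*sqrt(2)*r - 512*sqrt(2)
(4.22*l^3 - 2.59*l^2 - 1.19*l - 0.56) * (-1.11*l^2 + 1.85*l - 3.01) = -4.6842*l^5 + 10.6819*l^4 - 16.1728*l^3 + 6.216*l^2 + 2.5459*l + 1.6856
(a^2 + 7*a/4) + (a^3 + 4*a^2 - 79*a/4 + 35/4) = a^3 + 5*a^2 - 18*a + 35/4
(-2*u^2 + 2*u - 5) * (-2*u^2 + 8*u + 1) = 4*u^4 - 20*u^3 + 24*u^2 - 38*u - 5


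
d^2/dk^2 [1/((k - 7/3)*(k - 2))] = 6*(9*(k - 2)^2 + 3*(k - 2)*(3*k - 7) + (3*k - 7)^2)/((k - 2)^3*(3*k - 7)^3)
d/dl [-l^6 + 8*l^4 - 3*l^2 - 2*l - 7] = -6*l^5 + 32*l^3 - 6*l - 2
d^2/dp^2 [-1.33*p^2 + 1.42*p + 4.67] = -2.66000000000000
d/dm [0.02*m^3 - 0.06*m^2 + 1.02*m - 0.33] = 0.06*m^2 - 0.12*m + 1.02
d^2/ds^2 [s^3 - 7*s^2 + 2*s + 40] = 6*s - 14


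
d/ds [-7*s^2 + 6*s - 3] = 6 - 14*s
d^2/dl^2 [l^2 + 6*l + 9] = 2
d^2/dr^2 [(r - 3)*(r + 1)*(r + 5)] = 6*r + 6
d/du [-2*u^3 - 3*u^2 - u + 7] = -6*u^2 - 6*u - 1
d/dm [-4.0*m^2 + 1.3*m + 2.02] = 1.3 - 8.0*m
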